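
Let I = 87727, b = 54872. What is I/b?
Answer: 87727/54872 ≈ 1.5988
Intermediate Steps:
I/b = 87727/54872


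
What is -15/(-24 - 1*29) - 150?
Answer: -7935/53 ≈ -149.72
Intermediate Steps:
-15/(-24 - 1*29) - 150 = -15/(-24 - 29) - 150 = -15/(-53) - 150 = -1/53*(-15) - 150 = 15/53 - 150 = -7935/53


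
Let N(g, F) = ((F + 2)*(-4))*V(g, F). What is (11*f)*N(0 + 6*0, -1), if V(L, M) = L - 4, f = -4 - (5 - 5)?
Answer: -704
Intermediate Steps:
f = -4 (f = -4 - 1*0 = -4 + 0 = -4)
V(L, M) = -4 + L
N(g, F) = (-8 - 4*F)*(-4 + g) (N(g, F) = ((F + 2)*(-4))*(-4 + g) = ((2 + F)*(-4))*(-4 + g) = (-8 - 4*F)*(-4 + g))
(11*f)*N(0 + 6*0, -1) = (11*(-4))*(-4*(-4 + (0 + 6*0))*(2 - 1)) = -(-176)*(-4 + (0 + 0)) = -(-176)*(-4 + 0) = -(-176)*(-4) = -44*16 = -704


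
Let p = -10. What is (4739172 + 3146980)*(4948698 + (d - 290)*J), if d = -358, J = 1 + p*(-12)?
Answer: 38407847224080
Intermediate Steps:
J = 121 (J = 1 - 10*(-12) = 1 + 120 = 121)
(4739172 + 3146980)*(4948698 + (d - 290)*J) = (4739172 + 3146980)*(4948698 + (-358 - 290)*121) = 7886152*(4948698 - 648*121) = 7886152*(4948698 - 78408) = 7886152*4870290 = 38407847224080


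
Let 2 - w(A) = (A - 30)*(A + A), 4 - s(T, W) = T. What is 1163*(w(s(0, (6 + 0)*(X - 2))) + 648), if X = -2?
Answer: 997854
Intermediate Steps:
s(T, W) = 4 - T
w(A) = 2 - 2*A*(-30 + A) (w(A) = 2 - (A - 30)*(A + A) = 2 - (-30 + A)*2*A = 2 - 2*A*(-30 + A))
1163*(w(s(0, (6 + 0)*(X - 2))) + 648) = 1163*((2 - 2*(4 - 1*0)**2 + 60*(4 - 1*0)) + 648) = 1163*((2 - 2*(4 + 0)**2 + 60*(4 + 0)) + 648) = 1163*((2 - 2*4**2 + 60*4) + 648) = 1163*((2 - 2*16 + 240) + 648) = 1163*((2 - 32 + 240) + 648) = 1163*(210 + 648) = 1163*858 = 997854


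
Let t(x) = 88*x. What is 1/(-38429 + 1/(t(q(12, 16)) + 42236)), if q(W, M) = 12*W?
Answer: -54908/2110059531 ≈ -2.6022e-5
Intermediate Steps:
1/(-38429 + 1/(t(q(12, 16)) + 42236)) = 1/(-38429 + 1/(88*(12*12) + 42236)) = 1/(-38429 + 1/(88*144 + 42236)) = 1/(-38429 + 1/(12672 + 42236)) = 1/(-38429 + 1/54908) = 1/(-2110059531/54908) = -54908/2110059531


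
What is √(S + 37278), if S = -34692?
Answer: √2586 ≈ 50.853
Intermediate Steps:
√(S + 37278) = √(-34692 + 37278) = √2586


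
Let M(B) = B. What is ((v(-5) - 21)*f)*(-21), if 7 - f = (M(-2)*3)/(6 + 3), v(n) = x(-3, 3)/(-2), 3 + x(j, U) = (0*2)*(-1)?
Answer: 6279/2 ≈ 3139.5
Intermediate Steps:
x(j, U) = -3 (x(j, U) = -3 + (0*2)*(-1) = -3 + 0*(-1) = -3 + 0 = -3)
v(n) = 3/2 (v(n) = -3/(-2) = -3*(-1/2) = 3/2)
f = 23/3 (f = 7 - (-2*3)/(6 + 3) = 7 - (-6)/9 = 7 - 1*(-2/3) = 7 + 2/3 = 23/3 ≈ 7.6667)
((v(-5) - 21)*f)*(-21) = ((3/2 - 21)*(23/3))*(-21) = -39/2*23/3*(-21) = -299/2*(-21) = 6279/2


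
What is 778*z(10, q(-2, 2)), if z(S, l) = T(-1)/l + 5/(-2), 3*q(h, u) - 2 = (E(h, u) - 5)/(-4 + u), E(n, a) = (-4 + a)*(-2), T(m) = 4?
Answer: 8947/5 ≈ 1789.4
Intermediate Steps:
E(n, a) = 8 - 2*a
q(h, u) = ⅔ + (3 - 2*u)/(3*(-4 + u)) (q(h, u) = ⅔ + (((8 - 2*u) - 5)/(-4 + u))/3 = ⅔ + ((3 - 2*u)/(-4 + u))/3 = ⅔ + (3 - 2*u)/(3*(-4 + u)))
z(S, l) = -5/2 + 4/l (z(S, l) = 4/l + 5/(-2) = 4/l + 5*(-½) = 4/l - 5/2 = -5/2 + 4/l)
778*z(10, q(-2, 2)) = 778*(-5/2 + 4/((-5/(-12 + 3*2)))) = 778*(-5/2 + 4/((-5/(-12 + 6)))) = 778*(-5/2 + 4/((-5/(-6)))) = 778*(-5/2 + 4/((-5*(-⅙)))) = 778*(-5/2 + 4/(⅚)) = 778*(-5/2 + 4*(6/5)) = 778*(-5/2 + 24/5) = 778*(23/10) = 8947/5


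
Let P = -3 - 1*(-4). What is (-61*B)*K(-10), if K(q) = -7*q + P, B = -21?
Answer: 90951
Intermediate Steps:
P = 1 (P = -3 + 4 = 1)
K(q) = 1 - 7*q (K(q) = -7*q + 1 = 1 - 7*q)
(-61*B)*K(-10) = (-61*(-21))*(1 - 7*(-10)) = 1281*(1 + 70) = 1281*71 = 90951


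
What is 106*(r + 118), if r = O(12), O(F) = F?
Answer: 13780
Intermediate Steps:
r = 12
106*(r + 118) = 106*(12 + 118) = 106*130 = 13780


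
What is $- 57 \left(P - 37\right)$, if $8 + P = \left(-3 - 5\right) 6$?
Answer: $5301$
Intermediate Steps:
$P = -56$ ($P = -8 + \left(-3 - 5\right) 6 = -8 - 48 = -56$)
$- 57 \left(P - 37\right) = - 57 \left(-56 - 37\right) = \left(-57\right) \left(-93\right) = 5301$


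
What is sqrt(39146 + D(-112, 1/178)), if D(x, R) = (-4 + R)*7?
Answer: sqrt(1239415958)/178 ≈ 197.78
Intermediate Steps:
D(x, R) = -28 + 7*R
sqrt(39146 + D(-112, 1/178)) = sqrt(39146 + (-28 + 7/178)) = sqrt(39146 - 4977/178) = sqrt(6963011/178) = sqrt(1239415958)/178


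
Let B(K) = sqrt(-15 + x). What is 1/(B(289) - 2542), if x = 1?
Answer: -1271/3230889 - I*sqrt(14)/6461778 ≈ -0.00039339 - 5.7904e-7*I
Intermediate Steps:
B(K) = I*sqrt(14) (B(K) = sqrt(-15 + 1) = sqrt(-14) = I*sqrt(14))
1/(B(289) - 2542) = 1/(I*sqrt(14) - 2542) = 1/(-2542 + I*sqrt(14))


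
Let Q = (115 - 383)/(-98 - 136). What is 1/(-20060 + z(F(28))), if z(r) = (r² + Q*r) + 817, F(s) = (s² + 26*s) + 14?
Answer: 117/270408145 ≈ 4.3268e-7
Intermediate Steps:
F(s) = 14 + s² + 26*s
Q = 134/117 (Q = -268/(-234) = -268*(-1/234) = 134/117 ≈ 1.1453)
z(r) = 817 + r² + 134*r/117 (z(r) = (r² + 134*r/117) + 817 = 817 + r² + 134*r/117)
1/(-20060 + z(F(28))) = 1/(-20060 + (817 + (14 + 28² + 26*28)² + 134*(14 + 28² + 26*28)/117)) = 1/(-20060 + (817 + (14 + 784 + 728)² + 134*(14 + 784 + 728)/117)) = 1/(-20060 + (817 + 1526² + (134/117)*1526)) = 1/(-20060 + (817 + 2328676 + 204484/117)) = 1/(-20060 + 272755165/117) = 1/(270408145/117) = 117/270408145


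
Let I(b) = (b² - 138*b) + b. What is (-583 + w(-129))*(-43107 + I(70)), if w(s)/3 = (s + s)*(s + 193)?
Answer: 2395537843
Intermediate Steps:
w(s) = 6*s*(193 + s) (w(s) = 3*((s + s)*(s + 193)) = 3*((2*s)*(193 + s)) = 3*(2*s*(193 + s)) = 6*s*(193 + s))
I(b) = b² - 137*b
(-583 + w(-129))*(-43107 + I(70)) = (-583 + 6*(-129)*(193 - 129))*(-43107 + 70*(-137 + 70)) = (-583 + 6*(-129)*64)*(-43107 + 70*(-67)) = (-583 - 49536)*(-43107 - 4690) = -50119*(-47797) = 2395537843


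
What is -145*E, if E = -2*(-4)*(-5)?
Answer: 5800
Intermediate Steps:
E = -40 (E = 8*(-5) = -40)
-145*E = -145*(-40) = 5800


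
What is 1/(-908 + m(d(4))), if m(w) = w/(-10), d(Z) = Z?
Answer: -5/4542 ≈ -0.0011008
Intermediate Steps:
m(w) = -w/10 (m(w) = w*(-⅒) = -w/10)
1/(-908 + m(d(4))) = 1/(-908 - ⅒*4) = 1/(-908 - ⅖) = 1/(-4542/5) = -5/4542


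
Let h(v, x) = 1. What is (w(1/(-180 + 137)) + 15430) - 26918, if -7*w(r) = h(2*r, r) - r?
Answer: -3457932/301 ≈ -11488.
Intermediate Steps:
w(r) = -⅐ + r/7 (w(r) = -(1 - r)/7 = -⅐ + r/7)
(w(1/(-180 + 137)) + 15430) - 26918 = ((-⅐ + 1/(7*(-180 + 137))) + 15430) - 26918 = ((-⅐ + (⅐)/(-43)) + 15430) - 26918 = ((-⅐ + (⅐)*(-1/43)) + 15430) - 26918 = ((-⅐ - 1/301) + 15430) - 26918 = (-44/301 + 15430) - 26918 = 4644386/301 - 26918 = -3457932/301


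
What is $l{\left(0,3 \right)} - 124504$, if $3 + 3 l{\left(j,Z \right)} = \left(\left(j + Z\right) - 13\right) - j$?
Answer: $- \frac{373525}{3} \approx -1.2451 \cdot 10^{5}$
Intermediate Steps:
$l{\left(j,Z \right)} = - \frac{16}{3} + \frac{Z}{3}$ ($l{\left(j,Z \right)} = -1 + \frac{\left(\left(j + Z\right) - 13\right) - j}{3} = -1 + \frac{\left(\left(Z + j\right) - 13\right) - j}{3} = -1 + \frac{\left(-13 + Z + j\right) - j}{3} = -1 + \frac{-13 + Z}{3} = -1 + \left(- \frac{13}{3} + \frac{Z}{3}\right) = - \frac{16}{3} + \frac{Z}{3}$)
$l{\left(0,3 \right)} - 124504 = \left(- \frac{16}{3} + \frac{1}{3} \cdot 3\right) - 124504 = \left(- \frac{16}{3} + 1\right) - 124504 = - \frac{13}{3} - 124504 = - \frac{373525}{3}$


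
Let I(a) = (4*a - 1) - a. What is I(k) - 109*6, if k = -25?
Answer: -730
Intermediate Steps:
I(a) = -1 + 3*a (I(a) = (-1 + 4*a) - a = -1 + 3*a)
I(k) - 109*6 = (-1 + 3*(-25)) - 109*6 = (-1 - 75) - 654 = -76 - 654 = -730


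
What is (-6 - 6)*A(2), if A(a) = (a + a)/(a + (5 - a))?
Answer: -48/5 ≈ -9.6000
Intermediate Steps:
A(a) = 2*a/5 (A(a) = (2*a)/5 = (2*a)*(⅕) = 2*a/5)
(-6 - 6)*A(2) = (-6 - 6)*((⅖)*2) = -12*⅘ = -48/5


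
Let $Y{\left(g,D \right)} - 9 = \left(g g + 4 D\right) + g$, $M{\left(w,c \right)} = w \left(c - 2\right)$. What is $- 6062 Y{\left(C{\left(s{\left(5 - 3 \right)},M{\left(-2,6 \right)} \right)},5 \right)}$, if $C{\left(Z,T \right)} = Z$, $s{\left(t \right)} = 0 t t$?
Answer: $-175798$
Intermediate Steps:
$M{\left(w,c \right)} = w \left(-2 + c\right)$
$s{\left(t \right)} = 0$ ($s{\left(t \right)} = 0 t = 0$)
$Y{\left(g,D \right)} = 9 + g + g^{2} + 4 D$ ($Y{\left(g,D \right)} = 9 + \left(\left(g g + 4 D\right) + g\right) = 9 + \left(\left(g^{2} + 4 D\right) + g\right) = 9 + \left(g + g^{2} + 4 D\right) = 9 + g + g^{2} + 4 D$)
$- 6062 Y{\left(C{\left(s{\left(5 - 3 \right)},M{\left(-2,6 \right)} \right)},5 \right)} = - 6062 \left(9 + 0 + 0^{2} + 4 \cdot 5\right) = - 6062 \left(9 + 0 + 0 + 20\right) = \left(-6062\right) 29 = -175798$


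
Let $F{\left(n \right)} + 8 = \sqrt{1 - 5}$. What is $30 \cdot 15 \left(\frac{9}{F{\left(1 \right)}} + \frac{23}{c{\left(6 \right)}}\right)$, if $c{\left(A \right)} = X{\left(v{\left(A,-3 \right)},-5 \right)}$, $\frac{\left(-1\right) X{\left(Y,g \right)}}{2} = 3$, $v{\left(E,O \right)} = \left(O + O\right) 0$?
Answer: $- \frac{37425}{17} - \frac{2025 i}{17} \approx -2201.5 - 119.12 i$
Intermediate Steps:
$v{\left(E,O \right)} = 0$ ($v{\left(E,O \right)} = 2 O 0 = 0$)
$X{\left(Y,g \right)} = -6$ ($X{\left(Y,g \right)} = \left(-2\right) 3 = -6$)
$c{\left(A \right)} = -6$
$F{\left(n \right)} = -8 + 2 i$ ($F{\left(n \right)} = -8 + \sqrt{1 - 5} = -8 + \sqrt{-4} = -8 + 2 i$)
$30 \cdot 15 \left(\frac{9}{F{\left(1 \right)}} + \frac{23}{c{\left(6 \right)}}\right) = 30 \cdot 15 \left(\frac{9}{-8 + 2 i} + \frac{23}{-6}\right) = 450 \left(9 \frac{-8 - 2 i}{68} + 23 \left(- \frac{1}{6}\right)\right) = 450 \left(\frac{9 \left(-8 - 2 i\right)}{68} - \frac{23}{6}\right) = 450 \left(- \frac{23}{6} + \frac{9 \left(-8 - 2 i\right)}{68}\right) = -1725 + \frac{2025 \left(-8 - 2 i\right)}{34}$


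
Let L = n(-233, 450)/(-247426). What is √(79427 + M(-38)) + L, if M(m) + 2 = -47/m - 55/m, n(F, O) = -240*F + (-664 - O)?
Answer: -27403/123713 + √28673394/19 ≈ 281.61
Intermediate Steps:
n(F, O) = -664 - O - 240*F
M(m) = -2 - 102/m (M(m) = -2 + (-47/m - 55/m) = -2 - 102/m)
L = -27403/123713 (L = (-664 - 1*450 - 240*(-233))/(-247426) = (-664 - 450 + 55920)*(-1/247426) = 54806*(-1/247426) = -27403/123713 ≈ -0.22150)
√(79427 + M(-38)) + L = √(79427 + (-2 - 102/(-38))) - 27403/123713 = √(79427 + (-2 - 102*(-1/38))) - 27403/123713 = √(79427 + (-2 + 51/19)) - 27403/123713 = √(79427 + 13/19) - 27403/123713 = √(1509126/19) - 27403/123713 = √28673394/19 - 27403/123713 = -27403/123713 + √28673394/19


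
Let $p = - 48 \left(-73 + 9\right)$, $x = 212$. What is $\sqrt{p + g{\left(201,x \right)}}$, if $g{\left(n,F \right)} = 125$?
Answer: $\sqrt{3197} \approx 56.542$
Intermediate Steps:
$p = 3072$ ($p = \left(-48\right) \left(-64\right) = 3072$)
$\sqrt{p + g{\left(201,x \right)}} = \sqrt{3072 + 125} = \sqrt{3197}$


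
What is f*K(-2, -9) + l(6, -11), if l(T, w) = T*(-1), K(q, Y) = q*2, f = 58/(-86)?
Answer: -142/43 ≈ -3.3023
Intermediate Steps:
f = -29/43 (f = 58*(-1/86) = -29/43 ≈ -0.67442)
K(q, Y) = 2*q
l(T, w) = -T
f*K(-2, -9) + l(6, -11) = -58*(-2)/43 - 1*6 = -29/43*(-4) - 6 = 116/43 - 6 = -142/43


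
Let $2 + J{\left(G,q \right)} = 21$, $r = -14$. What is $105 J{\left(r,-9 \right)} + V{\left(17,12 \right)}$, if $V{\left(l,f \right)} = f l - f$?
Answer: $2187$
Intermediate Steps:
$J{\left(G,q \right)} = 19$ ($J{\left(G,q \right)} = -2 + 21 = 19$)
$V{\left(l,f \right)} = - f + f l$
$105 J{\left(r,-9 \right)} + V{\left(17,12 \right)} = 105 \cdot 19 + 12 \left(-1 + 17\right) = 1995 + 12 \cdot 16 = 1995 + 192 = 2187$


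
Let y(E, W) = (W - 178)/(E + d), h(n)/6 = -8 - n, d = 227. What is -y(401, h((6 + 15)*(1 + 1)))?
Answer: 239/314 ≈ 0.76115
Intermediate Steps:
h(n) = -48 - 6*n (h(n) = 6*(-8 - n) = -48 - 6*n)
y(E, W) = (-178 + W)/(227 + E) (y(E, W) = (W - 178)/(E + 227) = (-178 + W)/(227 + E))
-y(401, h((6 + 15)*(1 + 1))) = -(-178 + (-48 - 6*(6 + 15)*(1 + 1)))/(227 + 401) = -(-178 + (-48 - 126*2))/628 = -(-178 + (-48 - 6*42))/628 = -(-178 + (-48 - 252))/628 = -(-178 - 300)/628 = -(-478)/628 = -1*(-239/314) = 239/314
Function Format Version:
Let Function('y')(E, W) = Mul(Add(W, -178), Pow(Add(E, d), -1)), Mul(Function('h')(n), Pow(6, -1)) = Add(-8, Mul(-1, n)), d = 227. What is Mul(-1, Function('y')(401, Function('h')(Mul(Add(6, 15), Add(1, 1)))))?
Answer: Rational(239, 314) ≈ 0.76115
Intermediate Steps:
Function('h')(n) = Add(-48, Mul(-6, n)) (Function('h')(n) = Mul(6, Add(-8, Mul(-1, n))) = Add(-48, Mul(-6, n)))
Function('y')(E, W) = Mul(Pow(Add(227, E), -1), Add(-178, W)) (Function('y')(E, W) = Mul(Add(W, -178), Pow(Add(E, 227), -1)) = Mul(Add(-178, W), Pow(Add(227, E), -1)) = Mul(Pow(Add(227, E), -1), Add(-178, W)))
Mul(-1, Function('y')(401, Function('h')(Mul(Add(6, 15), Add(1, 1))))) = Mul(-1, Mul(Pow(Add(227, 401), -1), Add(-178, Add(-48, Mul(-6, Mul(Add(6, 15), Add(1, 1))))))) = Mul(-1, Mul(Pow(628, -1), Add(-178, Add(-48, Mul(-6, Mul(21, 2)))))) = Mul(-1, Mul(Rational(1, 628), Add(-178, Add(-48, Mul(-6, 42))))) = Mul(-1, Mul(Rational(1, 628), Add(-178, Add(-48, -252)))) = Mul(-1, Mul(Rational(1, 628), Add(-178, -300))) = Mul(-1, Mul(Rational(1, 628), -478)) = Mul(-1, Rational(-239, 314)) = Rational(239, 314)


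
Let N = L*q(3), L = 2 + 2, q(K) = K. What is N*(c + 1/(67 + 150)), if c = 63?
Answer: 164064/217 ≈ 756.06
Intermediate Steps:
L = 4
N = 12 (N = 4*3 = 12)
N*(c + 1/(67 + 150)) = 12*(63 + 1/(67 + 150)) = 12*(63 + 1/217) = 12*(13672/217) = 164064/217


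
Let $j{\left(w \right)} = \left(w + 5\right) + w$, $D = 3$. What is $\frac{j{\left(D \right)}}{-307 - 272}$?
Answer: $- \frac{11}{579} \approx -0.018998$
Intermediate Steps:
$j{\left(w \right)} = 5 + 2 w$ ($j{\left(w \right)} = \left(5 + w\right) + w = 5 + 2 w$)
$\frac{j{\left(D \right)}}{-307 - 272} = \frac{5 + 2 \cdot 3}{-307 - 272} = \frac{5 + 6}{-579} = \left(- \frac{1}{579}\right) 11 = - \frac{11}{579}$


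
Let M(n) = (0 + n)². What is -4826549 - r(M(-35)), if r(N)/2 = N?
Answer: -4828999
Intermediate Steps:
M(n) = n²
r(N) = 2*N
-4826549 - r(M(-35)) = -4826549 - 2*(-35)² = -4826549 - 2*1225 = -4826549 - 1*2450 = -4826549 - 2450 = -4828999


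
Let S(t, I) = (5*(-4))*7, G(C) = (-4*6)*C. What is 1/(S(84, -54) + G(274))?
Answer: -1/6716 ≈ -0.00014890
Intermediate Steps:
G(C) = -24*C
S(t, I) = -140 (S(t, I) = -20*7 = -140)
1/(S(84, -54) + G(274)) = 1/(-140 - 24*274) = 1/(-140 - 6576) = 1/(-6716) = -1/6716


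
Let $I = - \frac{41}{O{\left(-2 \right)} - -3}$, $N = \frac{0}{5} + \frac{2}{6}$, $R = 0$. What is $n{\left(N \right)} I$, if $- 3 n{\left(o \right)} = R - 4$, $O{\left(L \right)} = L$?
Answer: $- \frac{164}{3} \approx -54.667$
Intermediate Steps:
$N = \frac{1}{3}$ ($N = 0 \cdot \frac{1}{5} + 2 \cdot \frac{1}{6} = 0 + \frac{1}{3} = \frac{1}{3} \approx 0.33333$)
$n{\left(o \right)} = \frac{4}{3}$ ($n{\left(o \right)} = - \frac{0 - 4}{3} = \left(- \frac{1}{3}\right) \left(-4\right) = \frac{4}{3}$)
$I = -41$ ($I = - \frac{41}{-2 - -3} = - \frac{41}{-2 + 3} = - \frac{41}{1} = \left(-41\right) 1 = -41$)
$n{\left(N \right)} I = \frac{4}{3} \left(-41\right) = - \frac{164}{3}$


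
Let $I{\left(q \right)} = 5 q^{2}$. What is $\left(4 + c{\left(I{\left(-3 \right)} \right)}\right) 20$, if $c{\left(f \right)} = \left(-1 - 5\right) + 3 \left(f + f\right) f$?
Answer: $242960$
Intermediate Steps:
$c{\left(f \right)} = -6 + 6 f^{2}$ ($c{\left(f \right)} = -6 + 3 \cdot 2 f f = -6 + 3 \cdot 2 f^{2} = -6 + 6 f^{2}$)
$\left(4 + c{\left(I{\left(-3 \right)} \right)}\right) 20 = \left(4 - \left(6 - 6 \left(5 \left(-3\right)^{2}\right)^{2}\right)\right) 20 = \left(4 - \left(6 - 6 \left(5 \cdot 9\right)^{2}\right)\right) 20 = \left(4 - \left(6 - 6 \cdot 45^{2}\right)\right) 20 = \left(4 + \left(-6 + 6 \cdot 2025\right)\right) 20 = \left(4 + \left(-6 + 12150\right)\right) 20 = \left(4 + 12144\right) 20 = 12148 \cdot 20 = 242960$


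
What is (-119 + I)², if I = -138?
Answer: 66049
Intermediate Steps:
(-119 + I)² = (-119 - 138)² = (-257)² = 66049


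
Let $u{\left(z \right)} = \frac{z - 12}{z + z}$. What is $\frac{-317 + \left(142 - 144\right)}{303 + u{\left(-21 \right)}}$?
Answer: $- \frac{4466}{4253} \approx -1.0501$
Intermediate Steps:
$u{\left(z \right)} = \frac{-12 + z}{2 z}$
$\frac{-317 + \left(142 - 144\right)}{303 + u{\left(-21 \right)}} = \frac{-317 + \left(142 - 144\right)}{303 + \frac{-12 - 21}{2 \left(-21\right)}} = \frac{-317 + \left(142 - 144\right)}{303 + \frac{1}{2} \left(- \frac{1}{21}\right) \left(-33\right)} = \frac{-317 - 2}{303 + \frac{11}{14}} = - \frac{319}{\frac{4253}{14}} = \left(-319\right) \frac{14}{4253} = - \frac{4466}{4253}$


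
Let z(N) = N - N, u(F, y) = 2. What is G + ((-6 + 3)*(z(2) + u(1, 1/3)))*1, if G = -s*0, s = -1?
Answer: -6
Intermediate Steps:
G = 0 (G = -1*(-1)*0 = 1*0 = 0)
z(N) = 0
G + ((-6 + 3)*(z(2) + u(1, 1/3)))*1 = 0 + ((-6 + 3)*(0 + 2))*1 = 0 - 3*2*1 = 0 - 6*1 = 0 - 6 = -6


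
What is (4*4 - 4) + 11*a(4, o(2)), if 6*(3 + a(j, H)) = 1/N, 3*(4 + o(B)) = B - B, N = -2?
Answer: -263/12 ≈ -21.917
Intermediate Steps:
o(B) = -4 (o(B) = -4 + (B - B)/3 = -4 + (1/3)*0 = -4 + 0 = -4)
a(j, H) = -37/12 (a(j, H) = -3 + (1/6)/(-2) = -3 + (1/6)*(-1/2) = -3 - 1/12 = -37/12)
(4*4 - 4) + 11*a(4, o(2)) = (4*4 - 4) + 11*(-37/12) = (16 - 4) - 407/12 = 12 - 407/12 = -263/12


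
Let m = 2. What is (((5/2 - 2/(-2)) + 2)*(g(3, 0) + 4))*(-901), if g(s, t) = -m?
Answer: -9911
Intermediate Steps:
g(s, t) = -2 (g(s, t) = -1*2 = -2)
(((5/2 - 2/(-2)) + 2)*(g(3, 0) + 4))*(-901) = (((5/2 - 2/(-2)) + 2)*(-2 + 4))*(-901) = (((5*(½) - 2*(-½)) + 2)*2)*(-901) = (((5/2 + 1) + 2)*2)*(-901) = ((7/2 + 2)*2)*(-901) = ((11/2)*2)*(-901) = 11*(-901) = -9911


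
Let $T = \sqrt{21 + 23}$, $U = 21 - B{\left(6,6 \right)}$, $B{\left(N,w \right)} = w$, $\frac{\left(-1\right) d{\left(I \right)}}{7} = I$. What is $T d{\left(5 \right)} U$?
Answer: $- 1050 \sqrt{11} \approx -3482.5$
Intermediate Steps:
$d{\left(I \right)} = - 7 I$
$U = 15$ ($U = 21 - 6 = 15$)
$T = 2 \sqrt{11}$ ($T = \sqrt{44} = 2 \sqrt{11} \approx 6.6332$)
$T d{\left(5 \right)} U = 2 \sqrt{11} \left(\left(-7\right) 5\right) 15 = 2 \sqrt{11} \left(-35\right) 15 = - 70 \sqrt{11} \cdot 15 = - 1050 \sqrt{11}$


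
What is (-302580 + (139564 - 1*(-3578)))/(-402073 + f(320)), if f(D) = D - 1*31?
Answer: 26573/66964 ≈ 0.39683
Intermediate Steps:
f(D) = -31 + D (f(D) = D - 31 = -31 + D)
(-302580 + (139564 - 1*(-3578)))/(-402073 + f(320)) = (-302580 + (139564 - 1*(-3578)))/(-402073 + (-31 + 320)) = (-302580 + (139564 + 3578))/(-402073 + 289) = (-302580 + 143142)/(-401784) = -159438*(-1/401784) = 26573/66964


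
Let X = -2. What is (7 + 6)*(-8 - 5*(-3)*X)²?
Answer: 18772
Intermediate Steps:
(7 + 6)*(-8 - 5*(-3)*X)² = (7 + 6)*(-8 - 5*(-3)*(-2))² = 13*(-8 - (-15)*(-2))² = 13*(-8 - 1*30)² = 13*(-8 - 30)² = 13*(-38)² = 13*1444 = 18772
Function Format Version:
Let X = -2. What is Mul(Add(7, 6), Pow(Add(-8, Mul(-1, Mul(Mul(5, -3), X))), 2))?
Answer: 18772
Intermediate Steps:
Mul(Add(7, 6), Pow(Add(-8, Mul(-1, Mul(Mul(5, -3), X))), 2)) = Mul(Add(7, 6), Pow(Add(-8, Mul(-1, Mul(Mul(5, -3), -2))), 2)) = Mul(13, Pow(Add(-8, Mul(-1, Mul(-15, -2))), 2)) = Mul(13, Pow(Add(-8, Mul(-1, 30)), 2)) = Mul(13, Pow(Add(-8, -30), 2)) = Mul(13, Pow(-38, 2)) = Mul(13, 1444) = 18772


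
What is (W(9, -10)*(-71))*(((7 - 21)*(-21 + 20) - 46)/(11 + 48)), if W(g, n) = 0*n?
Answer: 0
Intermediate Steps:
W(g, n) = 0
(W(9, -10)*(-71))*(((7 - 21)*(-21 + 20) - 46)/(11 + 48)) = (0*(-71))*(((7 - 21)*(-21 + 20) - 46)/(11 + 48)) = 0*((-14*(-1) - 46)/59) = 0*((14 - 46)*(1/59)) = 0*(-32*1/59) = 0*(-32/59) = 0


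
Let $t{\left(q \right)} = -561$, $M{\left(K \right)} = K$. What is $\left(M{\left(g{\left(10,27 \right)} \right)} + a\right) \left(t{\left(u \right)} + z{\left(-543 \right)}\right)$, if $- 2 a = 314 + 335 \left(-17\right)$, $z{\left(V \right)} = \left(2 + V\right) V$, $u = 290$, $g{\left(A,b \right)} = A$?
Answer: $791792001$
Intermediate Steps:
$z{\left(V \right)} = V \left(2 + V\right)$
$a = \frac{5381}{2}$ ($a = - \frac{314 + 335 \left(-17\right)}{2} = - \frac{314 - 5695}{2} = \left(- \frac{1}{2}\right) \left(-5381\right) = \frac{5381}{2} \approx 2690.5$)
$\left(M{\left(g{\left(10,27 \right)} \right)} + a\right) \left(t{\left(u \right)} + z{\left(-543 \right)}\right) = \left(10 + \frac{5381}{2}\right) \left(-561 - 543 \left(2 - 543\right)\right) = \frac{5401 \left(-561 - -293763\right)}{2} = \frac{5401 \left(-561 + 293763\right)}{2} = \frac{5401}{2} \cdot 293202 = 791792001$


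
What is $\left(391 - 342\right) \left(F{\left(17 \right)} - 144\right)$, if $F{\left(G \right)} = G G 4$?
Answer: $49588$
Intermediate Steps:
$F{\left(G \right)} = 4 G^{2}$ ($F{\left(G \right)} = G^{2} \cdot 4 = 4 G^{2}$)
$\left(391 - 342\right) \left(F{\left(17 \right)} - 144\right) = \left(391 - 342\right) \left(4 \cdot 17^{2} - 144\right) = 49 \left(4 \cdot 289 - 144\right) = 49 \left(1156 - 144\right) = 49 \cdot 1012 = 49588$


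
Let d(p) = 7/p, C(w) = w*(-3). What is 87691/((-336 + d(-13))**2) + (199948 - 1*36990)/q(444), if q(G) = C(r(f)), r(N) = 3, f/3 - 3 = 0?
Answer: -3118984590739/172265625 ≈ -18106.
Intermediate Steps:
f = 9 (f = 9 + 3*0 = 9 + 0 = 9)
C(w) = -3*w
q(G) = -9 (q(G) = -3*3 = -9)
87691/((-336 + d(-13))**2) + (199948 - 1*36990)/q(444) = 87691/((-336 + 7/(-13))**2) + (199948 - 1*36990)/(-9) = 87691/((-336 + 7*(-1/13))**2) + (199948 - 36990)*(-1/9) = 87691/((-336 - 7/13)**2) + 162958*(-1/9) = 87691/((-4375/13)**2) - 162958/9 = 87691/(19140625/169) - 162958/9 = 87691*(169/19140625) - 162958/9 = 14819779/19140625 - 162958/9 = -3118984590739/172265625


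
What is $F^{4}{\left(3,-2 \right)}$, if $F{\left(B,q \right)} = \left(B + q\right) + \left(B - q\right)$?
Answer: $1296$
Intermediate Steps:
$F{\left(B,q \right)} = 2 B$
$F^{4}{\left(3,-2 \right)} = \left(2 \cdot 3\right)^{4} = 6^{4} = 1296$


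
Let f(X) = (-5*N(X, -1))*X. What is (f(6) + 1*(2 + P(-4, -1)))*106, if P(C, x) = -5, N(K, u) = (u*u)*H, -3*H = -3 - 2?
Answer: -5618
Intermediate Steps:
H = 5/3 (H = -(-3 - 2)/3 = -⅓*(-5) = 5/3 ≈ 1.6667)
N(K, u) = 5*u²/3 (N(K, u) = (u*u)*(5/3) = u²*(5/3) = 5*u²/3)
f(X) = -25*X/3 (f(X) = (-25*(-1)²/3)*X = (-25/3)*X = (-5*5/3)*X = -25*X/3)
(f(6) + 1*(2 + P(-4, -1)))*106 = (-25/3*6 + 1*(2 - 5))*106 = (-50 + 1*(-3))*106 = (-50 - 3)*106 = -53*106 = -5618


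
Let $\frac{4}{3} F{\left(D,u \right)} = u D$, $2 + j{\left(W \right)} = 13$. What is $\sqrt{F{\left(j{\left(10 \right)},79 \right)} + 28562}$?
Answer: $\frac{\sqrt{116855}}{2} \approx 170.92$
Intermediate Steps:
$j{\left(W \right)} = 11$ ($j{\left(W \right)} = -2 + 13 = 11$)
$F{\left(D,u \right)} = \frac{3 D u}{4}$ ($F{\left(D,u \right)} = \frac{3 u D}{4} = \frac{3 D u}{4}$)
$\sqrt{F{\left(j{\left(10 \right)},79 \right)} + 28562} = \sqrt{\frac{3}{4} \cdot 11 \cdot 79 + 28562} = \sqrt{\frac{2607}{4} + 28562} = \sqrt{\frac{116855}{4}} = \frac{\sqrt{116855}}{2}$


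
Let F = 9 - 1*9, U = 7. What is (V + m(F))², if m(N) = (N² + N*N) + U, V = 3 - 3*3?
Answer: 1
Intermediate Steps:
V = -6 (V = 3 - 9 = -6)
F = 0 (F = 9 - 9 = 0)
m(N) = 7 + 2*N² (m(N) = (N² + N*N) + 7 = (N² + N²) + 7 = 2*N² + 7 = 7 + 2*N²)
(V + m(F))² = (-6 + (7 + 2*0²))² = (-6 + (7 + 2*0))² = (-6 + (7 + 0))² = (-6 + 7)² = 1² = 1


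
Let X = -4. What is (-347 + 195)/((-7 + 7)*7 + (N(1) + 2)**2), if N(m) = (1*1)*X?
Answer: -38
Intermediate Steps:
N(m) = -4 (N(m) = (1*1)*(-4) = 1*(-4) = -4)
(-347 + 195)/((-7 + 7)*7 + (N(1) + 2)**2) = (-347 + 195)/((-7 + 7)*7 + (-4 + 2)**2) = -152/(0*7 + (-2)**2) = -152/(0 + 4) = -152/4 = -152*1/4 = -38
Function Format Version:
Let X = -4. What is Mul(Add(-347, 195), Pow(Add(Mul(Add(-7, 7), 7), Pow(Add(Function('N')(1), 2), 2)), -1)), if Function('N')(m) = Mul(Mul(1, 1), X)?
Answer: -38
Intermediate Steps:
Function('N')(m) = -4 (Function('N')(m) = Mul(Mul(1, 1), -4) = Mul(1, -4) = -4)
Mul(Add(-347, 195), Pow(Add(Mul(Add(-7, 7), 7), Pow(Add(Function('N')(1), 2), 2)), -1)) = Mul(Add(-347, 195), Pow(Add(Mul(Add(-7, 7), 7), Pow(Add(-4, 2), 2)), -1)) = Mul(-152, Pow(Add(Mul(0, 7), Pow(-2, 2)), -1)) = Mul(-152, Pow(Add(0, 4), -1)) = Mul(-152, Pow(4, -1)) = Mul(-152, Rational(1, 4)) = -38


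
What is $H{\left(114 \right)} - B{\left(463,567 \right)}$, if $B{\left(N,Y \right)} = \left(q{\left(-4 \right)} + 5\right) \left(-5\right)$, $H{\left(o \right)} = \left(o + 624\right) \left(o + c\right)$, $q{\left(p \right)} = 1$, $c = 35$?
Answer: $109992$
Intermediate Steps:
$H{\left(o \right)} = \left(35 + o\right) \left(624 + o\right)$ ($H{\left(o \right)} = \left(o + 624\right) \left(o + 35\right) = \left(624 + o\right) \left(35 + o\right) = \left(35 + o\right) \left(624 + o\right)$)
$B{\left(N,Y \right)} = -30$ ($B{\left(N,Y \right)} = \left(1 + 5\right) \left(-5\right) = 6 \left(-5\right) = -30$)
$H{\left(114 \right)} - B{\left(463,567 \right)} = \left(21840 + 114^{2} + 659 \cdot 114\right) - -30 = \left(21840 + 12996 + 75126\right) + 30 = 109962 + 30 = 109992$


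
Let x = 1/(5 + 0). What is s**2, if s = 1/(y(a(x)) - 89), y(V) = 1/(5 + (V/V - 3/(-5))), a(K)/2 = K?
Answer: 1089/8596624 ≈ 0.00012668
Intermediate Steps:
x = 1/5 ≈ 0.20000
a(K) = 2*K
y(V) = 5/33 (y(V) = 1/(5 + (1 - 3*(-1/5))) = 1/(5 + (1 + 3/5)) = 1/(5 + 8/5) = 1/(33/5) = 5/33)
s = -33/2932 (s = 1/(5/33 - 89) = 1/(-2932/33) = -33/2932 ≈ -0.011255)
s**2 = (-33/2932)**2 = 1089/8596624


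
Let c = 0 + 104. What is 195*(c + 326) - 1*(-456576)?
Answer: 540426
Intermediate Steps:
c = 104
195*(c + 326) - 1*(-456576) = 195*(104 + 326) - 1*(-456576) = 195*430 + 456576 = 83850 + 456576 = 540426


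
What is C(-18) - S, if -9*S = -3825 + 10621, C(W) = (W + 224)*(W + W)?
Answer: -59948/9 ≈ -6660.9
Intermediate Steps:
C(W) = 2*W*(224 + W) (C(W) = (224 + W)*(2*W) = 2*W*(224 + W))
S = -6796/9 (S = -(-3825 + 10621)/9 = -⅑*6796 = -6796/9 ≈ -755.11)
C(-18) - S = 2*(-18)*(224 - 18) - 1*(-6796/9) = 2*(-18)*206 + 6796/9 = -7416 + 6796/9 = -59948/9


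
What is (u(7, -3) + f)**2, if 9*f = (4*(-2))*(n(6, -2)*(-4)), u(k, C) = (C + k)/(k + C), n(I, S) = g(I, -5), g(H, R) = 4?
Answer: 18769/81 ≈ 231.72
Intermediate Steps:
n(I, S) = 4
u(k, C) = 1 (u(k, C) = (C + k)/(C + k) = 1)
f = 128/9 (f = ((4*(-2))*(4*(-4)))/9 = (-8*(-16))/9 = (1/9)*128 = 128/9 ≈ 14.222)
(u(7, -3) + f)**2 = (1 + 128/9)**2 = (137/9)**2 = 18769/81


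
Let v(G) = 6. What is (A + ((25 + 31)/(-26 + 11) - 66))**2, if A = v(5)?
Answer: 913936/225 ≈ 4061.9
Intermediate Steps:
A = 6
(A + ((25 + 31)/(-26 + 11) - 66))**2 = (6 + ((25 + 31)/(-26 + 11) - 66))**2 = (6 + (56/(-15) - 66))**2 = (6 + (56*(-1/15) - 66))**2 = (6 + (-56/15 - 66))**2 = (6 - 1046/15)**2 = (-956/15)**2 = 913936/225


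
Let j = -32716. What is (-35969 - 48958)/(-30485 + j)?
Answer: 28309/21067 ≈ 1.3438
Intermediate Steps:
(-35969 - 48958)/(-30485 + j) = (-35969 - 48958)/(-30485 - 32716) = -84927/(-63201) = -84927*(-1/63201) = 28309/21067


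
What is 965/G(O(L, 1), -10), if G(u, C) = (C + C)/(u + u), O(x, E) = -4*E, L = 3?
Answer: 386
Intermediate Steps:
G(u, C) = C/u (G(u, C) = (2*C)/((2*u)) = (2*C)*(1/(2*u)) = C/u)
965/G(O(L, 1), -10) = 965/((-10/((-4*1)))) = 965/((-10/(-4))) = 965/((-10*(-¼))) = 965/(5/2) = 965*(⅖) = 386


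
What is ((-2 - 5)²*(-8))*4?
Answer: -1568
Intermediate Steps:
((-2 - 5)²*(-8))*4 = ((-7)²*(-8))*4 = (49*(-8))*4 = -392*4 = -1568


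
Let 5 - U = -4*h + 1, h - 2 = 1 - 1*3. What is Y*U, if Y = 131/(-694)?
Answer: -262/347 ≈ -0.75504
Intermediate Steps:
h = 0 (h = 2 + (1 - 1*3) = 2 + (1 - 3) = 2 - 2 = 0)
U = 4 (U = 5 - (-4*0 + 1) = 5 - (0 + 1) = 5 - 1*1 = 5 - 1 = 4)
Y = -131/694 (Y = 131*(-1/694) = -131/694 ≈ -0.18876)
Y*U = -131/694*4 = -262/347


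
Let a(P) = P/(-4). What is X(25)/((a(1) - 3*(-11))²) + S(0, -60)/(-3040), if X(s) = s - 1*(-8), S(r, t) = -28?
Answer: 521407/13042360 ≈ 0.039978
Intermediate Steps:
a(P) = -P/4 (a(P) = P*(-¼) = -P/4)
X(s) = 8 + s (X(s) = s + 8 = 8 + s)
X(25)/((a(1) - 3*(-11))²) + S(0, -60)/(-3040) = (8 + 25)/((-¼*1 - 3*(-11))²) - 28/(-3040) = 33/((-¼ + 33)²) - 28*(-1/3040) = 33/((131/4)²) + 7/760 = 33/(17161/16) + 7/760 = 33*(16/17161) + 7/760 = 528/17161 + 7/760 = 521407/13042360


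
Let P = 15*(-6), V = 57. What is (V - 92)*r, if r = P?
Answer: 3150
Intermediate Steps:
P = -90
r = -90
(V - 92)*r = (57 - 92)*(-90) = -35*(-90) = 3150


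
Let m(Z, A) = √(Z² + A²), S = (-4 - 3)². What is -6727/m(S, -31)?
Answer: -6727*√2/82 ≈ -116.02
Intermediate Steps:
S = 49 (S = (-7)² = 49)
m(Z, A) = √(A² + Z²)
-6727/m(S, -31) = -6727/√((-31)² + 49²) = -6727/√(961 + 2401) = -6727*√2/82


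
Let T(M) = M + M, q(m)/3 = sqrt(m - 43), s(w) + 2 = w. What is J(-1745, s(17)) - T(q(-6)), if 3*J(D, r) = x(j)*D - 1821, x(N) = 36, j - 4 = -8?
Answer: -21547 - 42*I ≈ -21547.0 - 42.0*I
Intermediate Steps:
j = -4 (j = 4 - 8 = -4)
s(w) = -2 + w
q(m) = 3*sqrt(-43 + m) (q(m) = 3*sqrt(m - 43) = 3*sqrt(-43 + m))
J(D, r) = -607 + 12*D (J(D, r) = (36*D - 1821)/3 = (-1821 + 36*D)/3 = -607 + 12*D)
T(M) = 2*M
J(-1745, s(17)) - T(q(-6)) = (-607 + 12*(-1745)) - 2*3*sqrt(-43 - 6) = (-607 - 20940) - 2*3*sqrt(-49) = -21547 - 2*3*(7*I) = -21547 - 2*21*I = -21547 - 42*I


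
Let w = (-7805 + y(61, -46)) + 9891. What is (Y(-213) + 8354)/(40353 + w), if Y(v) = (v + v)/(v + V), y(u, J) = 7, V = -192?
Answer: 563966/2865105 ≈ 0.19684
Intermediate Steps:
w = 2093 (w = (-7805 + 7) + 9891 = -7798 + 9891 = 2093)
Y(v) = 2*v/(-192 + v) (Y(v) = (v + v)/(v - 192) = (2*v)/(-192 + v) = 2*v/(-192 + v))
(Y(-213) + 8354)/(40353 + w) = (2*(-213)/(-192 - 213) + 8354)/(40353 + 2093) = (2*(-213)/(-405) + 8354)/42446 = (2*(-213)*(-1/405) + 8354)*(1/42446) = (142/135 + 8354)*(1/42446) = (1127932/135)*(1/42446) = 563966/2865105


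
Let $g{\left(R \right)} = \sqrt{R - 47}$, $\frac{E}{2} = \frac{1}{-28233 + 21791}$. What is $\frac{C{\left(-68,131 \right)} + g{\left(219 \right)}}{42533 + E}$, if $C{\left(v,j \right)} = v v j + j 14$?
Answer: $\frac{326168123}{22833132} + \frac{3221 \sqrt{43}}{68499396} \approx 14.285$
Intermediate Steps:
$C{\left(v,j \right)} = 14 j + j v^{2}$ ($C{\left(v,j \right)} = v^{2} j + 14 j = j v^{2} + 14 j = 14 j + j v^{2}$)
$E = - \frac{1}{3221}$ ($E = \frac{2}{-28233 + 21791} = \frac{2}{-6442} = 2 \left(- \frac{1}{6442}\right) = - \frac{1}{3221} \approx -0.00031046$)
$g{\left(R \right)} = \sqrt{-47 + R}$
$\frac{C{\left(-68,131 \right)} + g{\left(219 \right)}}{42533 + E} = \frac{131 \left(14 + \left(-68\right)^{2}\right) + \sqrt{-47 + 219}}{42533 - \frac{1}{3221}} = \frac{131 \left(14 + 4624\right) + \sqrt{172}}{\frac{136998792}{3221}} = \left(131 \cdot 4638 + 2 \sqrt{43}\right) \frac{3221}{136998792} = \left(607578 + 2 \sqrt{43}\right) \frac{3221}{136998792} = \frac{326168123}{22833132} + \frac{3221 \sqrt{43}}{68499396}$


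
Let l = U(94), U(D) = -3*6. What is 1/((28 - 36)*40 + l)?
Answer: -1/338 ≈ -0.0029586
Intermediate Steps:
U(D) = -18
l = -18
1/((28 - 36)*40 + l) = 1/((28 - 36)*40 - 18) = 1/(-8*40 - 18) = 1/(-320 - 18) = 1/(-338) = -1/338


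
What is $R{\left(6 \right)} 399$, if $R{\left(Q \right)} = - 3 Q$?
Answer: $-7182$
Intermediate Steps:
$R{\left(6 \right)} 399 = \left(-3\right) 6 \cdot 399 = \left(-18\right) 399 = -7182$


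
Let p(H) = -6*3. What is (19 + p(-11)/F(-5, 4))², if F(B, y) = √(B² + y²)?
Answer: 15125/41 - 684*√41/41 ≈ 262.08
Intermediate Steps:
p(H) = -18
(19 + p(-11)/F(-5, 4))² = (19 - 18/√((-5)² + 4²))² = (19 - 18/√(25 + 16))² = (19 - 18*√41/41)²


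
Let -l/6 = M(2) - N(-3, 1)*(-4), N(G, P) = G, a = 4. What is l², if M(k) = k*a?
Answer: 576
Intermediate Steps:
M(k) = 4*k (M(k) = k*4 = 4*k)
l = 24 (l = -6*(4*2 - (-3)*(-4)) = -6*(8 - 1*12) = -6*(8 - 12) = -6*(-4) = 24)
l² = 24² = 576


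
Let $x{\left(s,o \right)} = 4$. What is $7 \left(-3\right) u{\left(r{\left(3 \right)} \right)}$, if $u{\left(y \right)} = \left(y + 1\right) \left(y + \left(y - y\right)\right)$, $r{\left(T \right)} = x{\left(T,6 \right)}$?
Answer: $-420$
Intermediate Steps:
$r{\left(T \right)} = 4$
$u{\left(y \right)} = y \left(1 + y\right)$ ($u{\left(y \right)} = \left(1 + y\right) \left(y + 0\right) = \left(1 + y\right) y = y \left(1 + y\right)$)
$7 \left(-3\right) u{\left(r{\left(3 \right)} \right)} = 7 \left(-3\right) 4 \left(1 + 4\right) = - 21 \cdot 4 \cdot 5 = \left(-21\right) 20 = -420$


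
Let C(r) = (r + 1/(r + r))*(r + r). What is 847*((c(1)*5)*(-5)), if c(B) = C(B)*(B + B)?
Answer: -127050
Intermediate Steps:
C(r) = 2*r*(r + 1/(2*r)) (C(r) = (r + 1/(2*r))*(2*r) = 2*r*(r + 1/(2*r)))
c(B) = 2*B*(1 + 2*B**2) (c(B) = (1 + 2*B**2)*(B + B) = (1 + 2*B**2)*(2*B) = 2*B*(1 + 2*B**2))
847*((c(1)*5)*(-5)) = 847*(((2*1 + 4*1**3)*5)*(-5)) = 847*(((2 + 4*1)*5)*(-5)) = 847*(((2 + 4)*5)*(-5)) = 847*((6*5)*(-5)) = 847*(30*(-5)) = 847*(-150) = -127050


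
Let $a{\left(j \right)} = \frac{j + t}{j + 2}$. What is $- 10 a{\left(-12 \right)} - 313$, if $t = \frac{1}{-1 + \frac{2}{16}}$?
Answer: $- \frac{2283}{7} \approx -326.14$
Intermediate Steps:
$t = - \frac{8}{7}$ ($t = \frac{1}{-1 + 2 \cdot \frac{1}{16}} = \frac{1}{-1 + \frac{1}{8}} = \frac{1}{- \frac{7}{8}} = - \frac{8}{7} \approx -1.1429$)
$a{\left(j \right)} = \frac{- \frac{8}{7} + j}{2 + j}$ ($a{\left(j \right)} = \frac{j - \frac{8}{7}}{j + 2} = \frac{- \frac{8}{7} + j}{2 + j}$)
$- 10 a{\left(-12 \right)} - 313 = - 10 \frac{- \frac{8}{7} - 12}{2 - 12} - 313 = - 10 \frac{1}{-10} \left(- \frac{92}{7}\right) - 313 = - 10 \left(\left(- \frac{1}{10}\right) \left(- \frac{92}{7}\right)\right) - 313 = \left(-10\right) \frac{46}{35} - 313 = - \frac{92}{7} - 313 = - \frac{2283}{7}$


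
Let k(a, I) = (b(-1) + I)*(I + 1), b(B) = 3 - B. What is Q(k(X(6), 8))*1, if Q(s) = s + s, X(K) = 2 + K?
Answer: 216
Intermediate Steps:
k(a, I) = (1 + I)*(4 + I) (k(a, I) = ((3 - 1*(-1)) + I)*(I + 1) = ((3 + 1) + I)*(1 + I) = (4 + I)*(1 + I) = (1 + I)*(4 + I))
Q(s) = 2*s
Q(k(X(6), 8))*1 = (2*(4 + 8² + 5*8))*1 = (2*(4 + 64 + 40))*1 = (2*108)*1 = 216*1 = 216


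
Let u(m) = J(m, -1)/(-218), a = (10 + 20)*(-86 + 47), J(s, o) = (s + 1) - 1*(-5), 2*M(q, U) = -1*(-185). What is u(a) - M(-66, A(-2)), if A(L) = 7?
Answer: -19001/218 ≈ -87.161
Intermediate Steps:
M(q, U) = 185/2 (M(q, U) = (-1*(-185))/2 = (½)*185 = 185/2)
J(s, o) = 6 + s (J(s, o) = (1 + s) + 5 = 6 + s)
a = -1170 (a = 30*(-39) = -1170)
u(m) = -3/109 - m/218 (u(m) = (6 + m)/(-218) = (6 + m)*(-1/218) = -3/109 - m/218)
u(a) - M(-66, A(-2)) = (-3/109 - 1/218*(-1170)) - 1*185/2 = (-3/109 + 585/109) - 185/2 = 582/109 - 185/2 = -19001/218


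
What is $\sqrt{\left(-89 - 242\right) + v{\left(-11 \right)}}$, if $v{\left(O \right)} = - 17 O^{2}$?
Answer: $2 i \sqrt{597} \approx 48.867 i$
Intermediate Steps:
$\sqrt{\left(-89 - 242\right) + v{\left(-11 \right)}} = \sqrt{\left(-89 - 242\right) - 17 \left(-11\right)^{2}} = \sqrt{\left(-89 - 242\right) - 2057} = \sqrt{-331 - 2057} = \sqrt{-2388} = 2 i \sqrt{597}$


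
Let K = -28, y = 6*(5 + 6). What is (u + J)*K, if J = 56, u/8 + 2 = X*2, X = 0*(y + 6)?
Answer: -1120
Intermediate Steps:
y = 66 (y = 6*11 = 66)
X = 0 (X = 0*(66 + 6) = 0*72 = 0)
u = -16 (u = -16 + 8*(0*2) = -16 + 8*0 = -16 + 0 = -16)
(u + J)*K = (-16 + 56)*(-28) = 40*(-28) = -1120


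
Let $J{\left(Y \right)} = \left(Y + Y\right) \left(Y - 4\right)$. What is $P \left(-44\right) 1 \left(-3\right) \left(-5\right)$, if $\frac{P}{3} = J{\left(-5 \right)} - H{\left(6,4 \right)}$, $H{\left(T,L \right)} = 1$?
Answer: $-176220$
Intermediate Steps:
$J{\left(Y \right)} = 2 Y \left(-4 + Y\right)$
$P = 267$ ($P = 3 \left(2 \left(-5\right) \left(-4 - 5\right) - 1\right) = 3 \left(2 \left(-5\right) \left(-9\right) - 1\right) = 3 \left(90 - 1\right) = 3 \cdot 89 = 267$)
$P \left(-44\right) 1 \left(-3\right) \left(-5\right) = 267 \left(-44\right) 1 \left(-3\right) \left(-5\right) = - 11748 \left(\left(-3\right) \left(-5\right)\right) = \left(-11748\right) 15 = -176220$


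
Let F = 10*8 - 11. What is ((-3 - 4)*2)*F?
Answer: -966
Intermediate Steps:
F = 69 (F = 80 - 11 = 69)
((-3 - 4)*2)*F = ((-3 - 4)*2)*69 = -7*2*69 = -14*69 = -966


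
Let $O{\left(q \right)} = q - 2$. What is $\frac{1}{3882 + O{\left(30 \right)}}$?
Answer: $\frac{1}{3910} \approx 0.00025575$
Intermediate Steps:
$O{\left(q \right)} = -2 + q$ ($O{\left(q \right)} = q - 2 = -2 + q$)
$\frac{1}{3882 + O{\left(30 \right)}} = \frac{1}{3882 + \left(-2 + 30\right)} = \frac{1}{3882 + 28} = \frac{1}{3910}$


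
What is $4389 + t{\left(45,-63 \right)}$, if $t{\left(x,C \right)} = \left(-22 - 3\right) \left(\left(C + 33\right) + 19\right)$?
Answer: $4664$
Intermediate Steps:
$t{\left(x,C \right)} = -1300 - 25 C$ ($t{\left(x,C \right)} = - 25 \left(\left(33 + C\right) + 19\right) = - 25 \left(52 + C\right) = -1300 - 25 C$)
$4389 + t{\left(45,-63 \right)} = 4389 - -275 = 4389 + \left(-1300 + 1575\right) = 4389 + 275 = 4664$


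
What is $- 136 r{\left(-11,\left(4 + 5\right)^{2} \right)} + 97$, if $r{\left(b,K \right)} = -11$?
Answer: $1593$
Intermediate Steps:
$- 136 r{\left(-11,\left(4 + 5\right)^{2} \right)} + 97 = \left(-136\right) \left(-11\right) + 97 = 1496 + 97 = 1593$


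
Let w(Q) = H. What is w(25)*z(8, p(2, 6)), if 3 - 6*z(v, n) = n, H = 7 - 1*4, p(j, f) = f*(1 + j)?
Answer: -15/2 ≈ -7.5000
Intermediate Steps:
H = 3 (H = 7 - 4 = 3)
z(v, n) = ½ - n/6
w(Q) = 3
w(25)*z(8, p(2, 6)) = 3*(½ - (1 + 2)) = 3*(½ - 3) = 3*(-5/2) = -15/2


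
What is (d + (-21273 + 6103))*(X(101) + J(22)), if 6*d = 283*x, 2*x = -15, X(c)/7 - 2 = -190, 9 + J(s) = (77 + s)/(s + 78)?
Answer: 1644288019/80 ≈ 2.0554e+7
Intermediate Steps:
J(s) = -9 + (77 + s)/(78 + s) (J(s) = -9 + (77 + s)/(s + 78) = -9 + (77 + s)/(78 + s))
X(c) = -1316 (X(c) = 14 + 7*(-190) = 14 - 1330 = -1316)
x = -15/2 (x = (½)*(-15) = -15/2 ≈ -7.5000)
d = -1415/4 (d = (283*(-15/2))/6 = (⅙)*(-4245/2) = -1415/4 ≈ -353.75)
(d + (-21273 + 6103))*(X(101) + J(22)) = (-1415/4 + (-21273 + 6103))*(-1316 + (-625 - 8*22)/(78 + 22)) = (-1415/4 - 15170)*(-1316 + (-625 - 176)/100) = -62095*(-1316 + (1/100)*(-801))/4 = -62095*(-1316 - 801/100)/4 = -62095/4*(-132401/100) = 1644288019/80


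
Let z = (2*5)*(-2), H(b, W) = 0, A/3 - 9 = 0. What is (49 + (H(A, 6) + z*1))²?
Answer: 841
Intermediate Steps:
A = 27 (A = 27 + 3*0 = 27 + 0 = 27)
z = -20 (z = 10*(-2) = -20)
(49 + (H(A, 6) + z*1))² = (49 + (0 - 20*1))² = (49 + (0 - 20))² = (49 - 20)² = 29² = 841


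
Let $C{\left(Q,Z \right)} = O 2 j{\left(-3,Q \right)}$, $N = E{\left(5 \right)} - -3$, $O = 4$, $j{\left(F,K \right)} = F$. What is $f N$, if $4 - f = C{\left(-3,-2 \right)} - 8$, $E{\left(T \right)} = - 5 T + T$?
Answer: $-612$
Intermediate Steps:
$E{\left(T \right)} = - 4 T$
$N = -17$ ($N = \left(-4\right) 5 - -3 = -20 + 3 = -17$)
$C{\left(Q,Z \right)} = -24$ ($C{\left(Q,Z \right)} = 4 \cdot 2 \left(-3\right) = 8 \left(-3\right) = -24$)
$f = 36$ ($f = 4 - \left(-24 - 8\right) = 4 - -32 = 4 + 32 = 36$)
$f N = 36 \left(-17\right) = -612$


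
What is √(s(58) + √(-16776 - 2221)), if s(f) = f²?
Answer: √(3364 + 11*I*√157) ≈ 58.012 + 1.1879*I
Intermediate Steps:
√(s(58) + √(-16776 - 2221)) = √(58² + √(-16776 - 2221)) = √(3364 + √(-18997)) = √(3364 + 11*I*√157)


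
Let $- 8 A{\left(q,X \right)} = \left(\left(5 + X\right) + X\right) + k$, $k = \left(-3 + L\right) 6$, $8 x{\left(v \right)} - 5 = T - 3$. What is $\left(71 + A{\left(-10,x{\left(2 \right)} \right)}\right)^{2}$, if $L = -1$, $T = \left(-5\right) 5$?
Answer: $\frac{5621641}{1024} \approx 5489.9$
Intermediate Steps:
$T = -25$
$x{\left(v \right)} = - \frac{23}{8}$ ($x{\left(v \right)} = \frac{5}{8} + \frac{-25 - 3}{8} = \frac{5}{8} + \frac{1}{8} \left(-28\right) = \frac{5}{8} - \frac{7}{2} = - \frac{23}{8}$)
$k = -24$ ($k = \left(-3 - 1\right) 6 = \left(-4\right) 6 = -24$)
$A{\left(q,X \right)} = \frac{19}{8} - \frac{X}{4}$ ($A{\left(q,X \right)} = - \frac{\left(\left(5 + X\right) + X\right) - 24}{8} = - \frac{\left(5 + 2 X\right) - 24}{8} = - \frac{-19 + 2 X}{8} = \frac{19}{8} - \frac{X}{4}$)
$\left(71 + A{\left(-10,x{\left(2 \right)} \right)}\right)^{2} = \left(71 + \left(\frac{19}{8} - - \frac{23}{32}\right)\right)^{2} = \left(71 + \left(\frac{19}{8} + \frac{23}{32}\right)\right)^{2} = \left(71 + \frac{99}{32}\right)^{2} = \left(\frac{2371}{32}\right)^{2} = \frac{5621641}{1024}$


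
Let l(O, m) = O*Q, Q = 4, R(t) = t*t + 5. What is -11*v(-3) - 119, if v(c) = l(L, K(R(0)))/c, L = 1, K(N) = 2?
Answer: -313/3 ≈ -104.33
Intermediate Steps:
R(t) = 5 + t**2 (R(t) = t**2 + 5 = 5 + t**2)
l(O, m) = 4*O (l(O, m) = O*4 = 4*O)
v(c) = 4/c (v(c) = (4*1)/c = 4/c)
-11*v(-3) - 119 = -44/(-3) - 119 = -44*(-1)/3 - 119 = -11*(-4/3) - 119 = 44/3 - 119 = -313/3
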